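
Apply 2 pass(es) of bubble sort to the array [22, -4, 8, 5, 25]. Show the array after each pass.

After pass 1: [-4, 8, 5, 22, 25] (3 swaps)
After pass 2: [-4, 5, 8, 22, 25] (1 swaps)
Total swaps: 4


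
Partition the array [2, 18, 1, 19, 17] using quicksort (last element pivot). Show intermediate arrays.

Partition 1: pivot=17 at index 2 -> [2, 1, 17, 19, 18]
Partition 2: pivot=1 at index 0 -> [1, 2, 17, 19, 18]
Partition 3: pivot=18 at index 3 -> [1, 2, 17, 18, 19]


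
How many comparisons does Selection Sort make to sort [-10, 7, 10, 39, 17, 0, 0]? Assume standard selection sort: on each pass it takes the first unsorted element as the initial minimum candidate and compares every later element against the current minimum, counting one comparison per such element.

Pass 1: scan indices 1..6 for the minimum = 6 comparison(s); min is -10, place at index 0 -> [-10, 7, 10, 39, 17, 0, 0]
Pass 2: scan indices 2..6 for the minimum = 5 comparison(s); min is 0, place at index 1 -> [-10, 0, 10, 39, 17, 7, 0]
Pass 3: scan indices 3..6 for the minimum = 4 comparison(s); min is 0, place at index 2 -> [-10, 0, 0, 39, 17, 7, 10]
Pass 4: scan indices 4..6 for the minimum = 3 comparison(s); min is 7, place at index 3 -> [-10, 0, 0, 7, 17, 39, 10]
Pass 5: scan indices 5..6 for the minimum = 2 comparison(s); min is 10, place at index 4 -> [-10, 0, 0, 7, 10, 39, 17]
Pass 6: scan indices 6..6 for the minimum = 1 comparison(s); min is 17, place at index 5 -> [-10, 0, 0, 7, 10, 17, 39]
Selection sort always scans the whole unsorted suffix, so the count is (n-1) + (n-2) + ... + 1 = n(n-1)/2 = 7*6/2 = 21 regardless of the input order.
Total comparisons: 6 + 5 + 4 + 3 + 2 + 1 = 21


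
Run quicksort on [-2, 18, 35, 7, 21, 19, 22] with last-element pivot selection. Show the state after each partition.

Partition 1: pivot=22 at index 5 -> [-2, 18, 7, 21, 19, 22, 35]
Partition 2: pivot=19 at index 3 -> [-2, 18, 7, 19, 21, 22, 35]
Partition 3: pivot=7 at index 1 -> [-2, 7, 18, 19, 21, 22, 35]


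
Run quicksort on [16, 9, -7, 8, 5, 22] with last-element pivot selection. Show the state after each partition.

Partition 1: pivot=22 at index 5 -> [16, 9, -7, 8, 5, 22]
Partition 2: pivot=5 at index 1 -> [-7, 5, 16, 8, 9, 22]
Partition 3: pivot=9 at index 3 -> [-7, 5, 8, 9, 16, 22]


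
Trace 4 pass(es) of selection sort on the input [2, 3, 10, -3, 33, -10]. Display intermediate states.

Pass 1: Select minimum -10 at index 5, swap -> [-10, 3, 10, -3, 33, 2]
Pass 2: Select minimum -3 at index 3, swap -> [-10, -3, 10, 3, 33, 2]
Pass 3: Select minimum 2 at index 5, swap -> [-10, -3, 2, 3, 33, 10]
Pass 4: Select minimum 3 at index 3, swap -> [-10, -3, 2, 3, 33, 10]


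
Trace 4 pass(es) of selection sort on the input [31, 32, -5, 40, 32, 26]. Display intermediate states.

Pass 1: Select minimum -5 at index 2, swap -> [-5, 32, 31, 40, 32, 26]
Pass 2: Select minimum 26 at index 5, swap -> [-5, 26, 31, 40, 32, 32]
Pass 3: Select minimum 31 at index 2, swap -> [-5, 26, 31, 40, 32, 32]
Pass 4: Select minimum 32 at index 4, swap -> [-5, 26, 31, 32, 40, 32]


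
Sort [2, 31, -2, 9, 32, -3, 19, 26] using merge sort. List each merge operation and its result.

Divide and conquer:
  Merge [2] + [31] -> [2, 31]
  Merge [-2] + [9] -> [-2, 9]
  Merge [2, 31] + [-2, 9] -> [-2, 2, 9, 31]
  Merge [32] + [-3] -> [-3, 32]
  Merge [19] + [26] -> [19, 26]
  Merge [-3, 32] + [19, 26] -> [-3, 19, 26, 32]
  Merge [-2, 2, 9, 31] + [-3, 19, 26, 32] -> [-3, -2, 2, 9, 19, 26, 31, 32]


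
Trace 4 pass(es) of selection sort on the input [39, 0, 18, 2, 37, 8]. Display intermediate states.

Pass 1: Select minimum 0 at index 1, swap -> [0, 39, 18, 2, 37, 8]
Pass 2: Select minimum 2 at index 3, swap -> [0, 2, 18, 39, 37, 8]
Pass 3: Select minimum 8 at index 5, swap -> [0, 2, 8, 39, 37, 18]
Pass 4: Select minimum 18 at index 5, swap -> [0, 2, 8, 18, 37, 39]


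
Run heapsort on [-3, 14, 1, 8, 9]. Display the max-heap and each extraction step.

Build heap: [14, 9, 1, 8, -3]
Extract 14: [9, 8, 1, -3, 14]
Extract 9: [8, -3, 1, 9, 14]
Extract 8: [1, -3, 8, 9, 14]
Extract 1: [-3, 1, 8, 9, 14]


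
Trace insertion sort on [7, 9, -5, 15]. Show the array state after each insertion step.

First element 7 is already 'sorted'
Insert 9: shifted 0 elements -> [7, 9, -5, 15]
Insert -5: shifted 2 elements -> [-5, 7, 9, 15]
Insert 15: shifted 0 elements -> [-5, 7, 9, 15]


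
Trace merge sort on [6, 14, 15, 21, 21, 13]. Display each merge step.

Divide and conquer:
  Merge [14] + [15] -> [14, 15]
  Merge [6] + [14, 15] -> [6, 14, 15]
  Merge [21] + [13] -> [13, 21]
  Merge [21] + [13, 21] -> [13, 21, 21]
  Merge [6, 14, 15] + [13, 21, 21] -> [6, 13, 14, 15, 21, 21]


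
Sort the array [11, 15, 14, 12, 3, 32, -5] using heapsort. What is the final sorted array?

Build heap: [32, 15, 14, 12, 3, 11, -5]
Extract 32: [15, 12, 14, -5, 3, 11, 32]
Extract 15: [14, 12, 11, -5, 3, 15, 32]
Extract 14: [12, 3, 11, -5, 14, 15, 32]
Extract 12: [11, 3, -5, 12, 14, 15, 32]
Extract 11: [3, -5, 11, 12, 14, 15, 32]
Extract 3: [-5, 3, 11, 12, 14, 15, 32]


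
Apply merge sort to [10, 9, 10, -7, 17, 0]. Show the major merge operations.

Divide and conquer:
  Merge [9] + [10] -> [9, 10]
  Merge [10] + [9, 10] -> [9, 10, 10]
  Merge [17] + [0] -> [0, 17]
  Merge [-7] + [0, 17] -> [-7, 0, 17]
  Merge [9, 10, 10] + [-7, 0, 17] -> [-7, 0, 9, 10, 10, 17]


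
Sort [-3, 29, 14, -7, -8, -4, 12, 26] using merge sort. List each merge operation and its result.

Divide and conquer:
  Merge [-3] + [29] -> [-3, 29]
  Merge [14] + [-7] -> [-7, 14]
  Merge [-3, 29] + [-7, 14] -> [-7, -3, 14, 29]
  Merge [-8] + [-4] -> [-8, -4]
  Merge [12] + [26] -> [12, 26]
  Merge [-8, -4] + [12, 26] -> [-8, -4, 12, 26]
  Merge [-7, -3, 14, 29] + [-8, -4, 12, 26] -> [-8, -7, -4, -3, 12, 14, 26, 29]


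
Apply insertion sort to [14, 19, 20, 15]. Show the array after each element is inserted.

First element 14 is already 'sorted'
Insert 19: shifted 0 elements -> [14, 19, 20, 15]
Insert 20: shifted 0 elements -> [14, 19, 20, 15]
Insert 15: shifted 2 elements -> [14, 15, 19, 20]


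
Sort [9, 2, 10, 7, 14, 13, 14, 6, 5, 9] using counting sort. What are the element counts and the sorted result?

Count array: [0, 0, 1, 0, 0, 1, 1, 1, 0, 2, 1, 0, 0, 1, 2]
(count[i] = number of elements equal to i)
Cumulative count: [0, 0, 1, 1, 1, 2, 3, 4, 4, 6, 7, 7, 7, 8, 10]
Sorted: [2, 5, 6, 7, 9, 9, 10, 13, 14, 14]


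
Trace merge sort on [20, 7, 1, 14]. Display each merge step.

Divide and conquer:
  Merge [20] + [7] -> [7, 20]
  Merge [1] + [14] -> [1, 14]
  Merge [7, 20] + [1, 14] -> [1, 7, 14, 20]


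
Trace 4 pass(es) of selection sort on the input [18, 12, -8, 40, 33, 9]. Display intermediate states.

Pass 1: Select minimum -8 at index 2, swap -> [-8, 12, 18, 40, 33, 9]
Pass 2: Select minimum 9 at index 5, swap -> [-8, 9, 18, 40, 33, 12]
Pass 3: Select minimum 12 at index 5, swap -> [-8, 9, 12, 40, 33, 18]
Pass 4: Select minimum 18 at index 5, swap -> [-8, 9, 12, 18, 33, 40]


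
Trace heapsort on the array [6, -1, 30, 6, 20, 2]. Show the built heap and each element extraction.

Build heap: [30, 20, 6, 6, -1, 2]
Extract 30: [20, 6, 6, 2, -1, 30]
Extract 20: [6, 2, 6, -1, 20, 30]
Extract 6: [6, 2, -1, 6, 20, 30]
Extract 6: [2, -1, 6, 6, 20, 30]
Extract 2: [-1, 2, 6, 6, 20, 30]


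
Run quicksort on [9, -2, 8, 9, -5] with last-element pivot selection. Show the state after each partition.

Partition 1: pivot=-5 at index 0 -> [-5, -2, 8, 9, 9]
Partition 2: pivot=9 at index 4 -> [-5, -2, 8, 9, 9]
Partition 3: pivot=9 at index 3 -> [-5, -2, 8, 9, 9]
Partition 4: pivot=8 at index 2 -> [-5, -2, 8, 9, 9]


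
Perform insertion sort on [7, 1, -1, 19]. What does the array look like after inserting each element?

First element 7 is already 'sorted'
Insert 1: shifted 1 elements -> [1, 7, -1, 19]
Insert -1: shifted 2 elements -> [-1, 1, 7, 19]
Insert 19: shifted 0 elements -> [-1, 1, 7, 19]


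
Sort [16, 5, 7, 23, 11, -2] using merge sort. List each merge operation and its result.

Divide and conquer:
  Merge [5] + [7] -> [5, 7]
  Merge [16] + [5, 7] -> [5, 7, 16]
  Merge [11] + [-2] -> [-2, 11]
  Merge [23] + [-2, 11] -> [-2, 11, 23]
  Merge [5, 7, 16] + [-2, 11, 23] -> [-2, 5, 7, 11, 16, 23]


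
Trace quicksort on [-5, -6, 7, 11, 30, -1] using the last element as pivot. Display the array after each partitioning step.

Partition 1: pivot=-1 at index 2 -> [-5, -6, -1, 11, 30, 7]
Partition 2: pivot=-6 at index 0 -> [-6, -5, -1, 11, 30, 7]
Partition 3: pivot=7 at index 3 -> [-6, -5, -1, 7, 30, 11]
Partition 4: pivot=11 at index 4 -> [-6, -5, -1, 7, 11, 30]


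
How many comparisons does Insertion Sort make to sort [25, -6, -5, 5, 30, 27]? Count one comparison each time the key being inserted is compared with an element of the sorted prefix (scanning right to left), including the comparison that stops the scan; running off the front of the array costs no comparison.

Insert -6: 25 > -6 (shift), reached front = 1 comparison(s) -> [-6, 25, -5, 5, 30, 27]
Insert -5: 25 > -5 (shift), -6 <= -5 (stop) = 2 comparison(s) -> [-6, -5, 25, 5, 30, 27]
Insert 5: 25 > 5 (shift), -5 <= 5 (stop) = 2 comparison(s) -> [-6, -5, 5, 25, 30, 27]
Insert 30: 25 <= 30 (stop) = 1 comparison(s) -> [-6, -5, 5, 25, 30, 27]
Insert 27: 30 > 27 (shift), 25 <= 27 (stop) = 2 comparison(s) -> [-6, -5, 5, 25, 27, 30]
Total comparisons: 1 + 2 + 2 + 1 + 2 = 8


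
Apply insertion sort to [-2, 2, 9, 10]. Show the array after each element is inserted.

First element -2 is already 'sorted'
Insert 2: shifted 0 elements -> [-2, 2, 9, 10]
Insert 9: shifted 0 elements -> [-2, 2, 9, 10]
Insert 10: shifted 0 elements -> [-2, 2, 9, 10]


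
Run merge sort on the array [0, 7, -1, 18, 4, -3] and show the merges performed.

Divide and conquer:
  Merge [7] + [-1] -> [-1, 7]
  Merge [0] + [-1, 7] -> [-1, 0, 7]
  Merge [4] + [-3] -> [-3, 4]
  Merge [18] + [-3, 4] -> [-3, 4, 18]
  Merge [-1, 0, 7] + [-3, 4, 18] -> [-3, -1, 0, 4, 7, 18]


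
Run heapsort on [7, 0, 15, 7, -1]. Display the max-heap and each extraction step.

Build heap: [15, 7, 7, 0, -1]
Extract 15: [7, 0, 7, -1, 15]
Extract 7: [7, 0, -1, 7, 15]
Extract 7: [0, -1, 7, 7, 15]
Extract 0: [-1, 0, 7, 7, 15]


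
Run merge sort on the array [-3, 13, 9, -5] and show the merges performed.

Divide and conquer:
  Merge [-3] + [13] -> [-3, 13]
  Merge [9] + [-5] -> [-5, 9]
  Merge [-3, 13] + [-5, 9] -> [-5, -3, 9, 13]


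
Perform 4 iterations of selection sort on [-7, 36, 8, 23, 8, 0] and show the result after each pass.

Pass 1: Select minimum -7 at index 0, swap -> [-7, 36, 8, 23, 8, 0]
Pass 2: Select minimum 0 at index 5, swap -> [-7, 0, 8, 23, 8, 36]
Pass 3: Select minimum 8 at index 2, swap -> [-7, 0, 8, 23, 8, 36]
Pass 4: Select minimum 8 at index 4, swap -> [-7, 0, 8, 8, 23, 36]


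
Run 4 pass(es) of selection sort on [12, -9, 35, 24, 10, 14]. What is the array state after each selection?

Pass 1: Select minimum -9 at index 1, swap -> [-9, 12, 35, 24, 10, 14]
Pass 2: Select minimum 10 at index 4, swap -> [-9, 10, 35, 24, 12, 14]
Pass 3: Select minimum 12 at index 4, swap -> [-9, 10, 12, 24, 35, 14]
Pass 4: Select minimum 14 at index 5, swap -> [-9, 10, 12, 14, 35, 24]


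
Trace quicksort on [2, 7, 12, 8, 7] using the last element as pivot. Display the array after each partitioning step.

Partition 1: pivot=7 at index 2 -> [2, 7, 7, 8, 12]
Partition 2: pivot=7 at index 1 -> [2, 7, 7, 8, 12]
Partition 3: pivot=12 at index 4 -> [2, 7, 7, 8, 12]


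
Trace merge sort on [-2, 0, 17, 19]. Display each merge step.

Divide and conquer:
  Merge [-2] + [0] -> [-2, 0]
  Merge [17] + [19] -> [17, 19]
  Merge [-2, 0] + [17, 19] -> [-2, 0, 17, 19]


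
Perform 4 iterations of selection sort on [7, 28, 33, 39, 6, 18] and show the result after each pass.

Pass 1: Select minimum 6 at index 4, swap -> [6, 28, 33, 39, 7, 18]
Pass 2: Select minimum 7 at index 4, swap -> [6, 7, 33, 39, 28, 18]
Pass 3: Select minimum 18 at index 5, swap -> [6, 7, 18, 39, 28, 33]
Pass 4: Select minimum 28 at index 4, swap -> [6, 7, 18, 28, 39, 33]


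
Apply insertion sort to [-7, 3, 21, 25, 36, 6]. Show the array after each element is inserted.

First element -7 is already 'sorted'
Insert 3: shifted 0 elements -> [-7, 3, 21, 25, 36, 6]
Insert 21: shifted 0 elements -> [-7, 3, 21, 25, 36, 6]
Insert 25: shifted 0 elements -> [-7, 3, 21, 25, 36, 6]
Insert 36: shifted 0 elements -> [-7, 3, 21, 25, 36, 6]
Insert 6: shifted 3 elements -> [-7, 3, 6, 21, 25, 36]


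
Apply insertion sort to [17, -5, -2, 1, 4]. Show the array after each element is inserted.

First element 17 is already 'sorted'
Insert -5: shifted 1 elements -> [-5, 17, -2, 1, 4]
Insert -2: shifted 1 elements -> [-5, -2, 17, 1, 4]
Insert 1: shifted 1 elements -> [-5, -2, 1, 17, 4]
Insert 4: shifted 1 elements -> [-5, -2, 1, 4, 17]


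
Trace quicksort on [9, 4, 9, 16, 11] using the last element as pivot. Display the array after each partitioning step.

Partition 1: pivot=11 at index 3 -> [9, 4, 9, 11, 16]
Partition 2: pivot=9 at index 2 -> [9, 4, 9, 11, 16]
Partition 3: pivot=4 at index 0 -> [4, 9, 9, 11, 16]


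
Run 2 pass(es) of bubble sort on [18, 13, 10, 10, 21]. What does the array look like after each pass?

After pass 1: [13, 10, 10, 18, 21] (3 swaps)
After pass 2: [10, 10, 13, 18, 21] (2 swaps)
Total swaps: 5


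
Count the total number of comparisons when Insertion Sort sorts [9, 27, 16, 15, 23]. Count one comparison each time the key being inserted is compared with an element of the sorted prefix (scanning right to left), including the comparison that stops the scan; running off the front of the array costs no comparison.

Insert 27: 9 <= 27 (stop) = 1 comparison(s) -> [9, 27, 16, 15, 23]
Insert 16: 27 > 16 (shift), 9 <= 16 (stop) = 2 comparison(s) -> [9, 16, 27, 15, 23]
Insert 15: 27 > 15 (shift), 16 > 15 (shift), 9 <= 15 (stop) = 3 comparison(s) -> [9, 15, 16, 27, 23]
Insert 23: 27 > 23 (shift), 16 <= 23 (stop) = 2 comparison(s) -> [9, 15, 16, 23, 27]
Total comparisons: 1 + 2 + 3 + 2 = 8


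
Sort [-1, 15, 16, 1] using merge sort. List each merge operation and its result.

Divide and conquer:
  Merge [-1] + [15] -> [-1, 15]
  Merge [16] + [1] -> [1, 16]
  Merge [-1, 15] + [1, 16] -> [-1, 1, 15, 16]


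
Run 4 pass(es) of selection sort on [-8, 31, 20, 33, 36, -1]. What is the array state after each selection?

Pass 1: Select minimum -8 at index 0, swap -> [-8, 31, 20, 33, 36, -1]
Pass 2: Select minimum -1 at index 5, swap -> [-8, -1, 20, 33, 36, 31]
Pass 3: Select minimum 20 at index 2, swap -> [-8, -1, 20, 33, 36, 31]
Pass 4: Select minimum 31 at index 5, swap -> [-8, -1, 20, 31, 36, 33]


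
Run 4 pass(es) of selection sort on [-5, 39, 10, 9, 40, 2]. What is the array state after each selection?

Pass 1: Select minimum -5 at index 0, swap -> [-5, 39, 10, 9, 40, 2]
Pass 2: Select minimum 2 at index 5, swap -> [-5, 2, 10, 9, 40, 39]
Pass 3: Select minimum 9 at index 3, swap -> [-5, 2, 9, 10, 40, 39]
Pass 4: Select minimum 10 at index 3, swap -> [-5, 2, 9, 10, 40, 39]


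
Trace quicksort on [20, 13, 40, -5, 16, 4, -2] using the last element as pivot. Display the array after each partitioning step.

Partition 1: pivot=-2 at index 1 -> [-5, -2, 40, 20, 16, 4, 13]
Partition 2: pivot=13 at index 3 -> [-5, -2, 4, 13, 16, 40, 20]
Partition 3: pivot=20 at index 5 -> [-5, -2, 4, 13, 16, 20, 40]


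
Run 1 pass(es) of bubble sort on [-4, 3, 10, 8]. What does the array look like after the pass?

After pass 1: [-4, 3, 8, 10] (1 swaps)
Total swaps: 1


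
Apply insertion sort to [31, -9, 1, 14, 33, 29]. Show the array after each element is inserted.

First element 31 is already 'sorted'
Insert -9: shifted 1 elements -> [-9, 31, 1, 14, 33, 29]
Insert 1: shifted 1 elements -> [-9, 1, 31, 14, 33, 29]
Insert 14: shifted 1 elements -> [-9, 1, 14, 31, 33, 29]
Insert 33: shifted 0 elements -> [-9, 1, 14, 31, 33, 29]
Insert 29: shifted 2 elements -> [-9, 1, 14, 29, 31, 33]


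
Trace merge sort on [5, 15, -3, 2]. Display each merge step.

Divide and conquer:
  Merge [5] + [15] -> [5, 15]
  Merge [-3] + [2] -> [-3, 2]
  Merge [5, 15] + [-3, 2] -> [-3, 2, 5, 15]


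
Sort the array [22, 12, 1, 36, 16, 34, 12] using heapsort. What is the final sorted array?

Build heap: [36, 22, 34, 12, 16, 1, 12]
Extract 36: [34, 22, 12, 12, 16, 1, 36]
Extract 34: [22, 16, 12, 12, 1, 34, 36]
Extract 22: [16, 12, 12, 1, 22, 34, 36]
Extract 16: [12, 1, 12, 16, 22, 34, 36]
Extract 12: [12, 1, 12, 16, 22, 34, 36]
Extract 12: [1, 12, 12, 16, 22, 34, 36]


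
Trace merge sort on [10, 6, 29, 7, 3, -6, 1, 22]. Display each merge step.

Divide and conquer:
  Merge [10] + [6] -> [6, 10]
  Merge [29] + [7] -> [7, 29]
  Merge [6, 10] + [7, 29] -> [6, 7, 10, 29]
  Merge [3] + [-6] -> [-6, 3]
  Merge [1] + [22] -> [1, 22]
  Merge [-6, 3] + [1, 22] -> [-6, 1, 3, 22]
  Merge [6, 7, 10, 29] + [-6, 1, 3, 22] -> [-6, 1, 3, 6, 7, 10, 22, 29]


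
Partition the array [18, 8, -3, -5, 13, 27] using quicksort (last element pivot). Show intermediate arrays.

Partition 1: pivot=27 at index 5 -> [18, 8, -3, -5, 13, 27]
Partition 2: pivot=13 at index 3 -> [8, -3, -5, 13, 18, 27]
Partition 3: pivot=-5 at index 0 -> [-5, -3, 8, 13, 18, 27]
Partition 4: pivot=8 at index 2 -> [-5, -3, 8, 13, 18, 27]


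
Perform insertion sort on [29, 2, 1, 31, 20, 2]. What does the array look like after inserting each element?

First element 29 is already 'sorted'
Insert 2: shifted 1 elements -> [2, 29, 1, 31, 20, 2]
Insert 1: shifted 2 elements -> [1, 2, 29, 31, 20, 2]
Insert 31: shifted 0 elements -> [1, 2, 29, 31, 20, 2]
Insert 20: shifted 2 elements -> [1, 2, 20, 29, 31, 2]
Insert 2: shifted 3 elements -> [1, 2, 2, 20, 29, 31]


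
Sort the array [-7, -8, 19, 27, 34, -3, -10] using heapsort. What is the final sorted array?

Build heap: [34, 27, 19, -7, -8, -3, -10]
Extract 34: [27, -7, 19, -10, -8, -3, 34]
Extract 27: [19, -7, -3, -10, -8, 27, 34]
Extract 19: [-3, -7, -8, -10, 19, 27, 34]
Extract -3: [-7, -10, -8, -3, 19, 27, 34]
Extract -7: [-8, -10, -7, -3, 19, 27, 34]
Extract -8: [-10, -8, -7, -3, 19, 27, 34]


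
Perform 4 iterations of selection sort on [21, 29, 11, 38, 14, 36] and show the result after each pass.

Pass 1: Select minimum 11 at index 2, swap -> [11, 29, 21, 38, 14, 36]
Pass 2: Select minimum 14 at index 4, swap -> [11, 14, 21, 38, 29, 36]
Pass 3: Select minimum 21 at index 2, swap -> [11, 14, 21, 38, 29, 36]
Pass 4: Select minimum 29 at index 4, swap -> [11, 14, 21, 29, 38, 36]


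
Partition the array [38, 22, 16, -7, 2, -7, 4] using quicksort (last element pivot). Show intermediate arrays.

Partition 1: pivot=4 at index 3 -> [-7, 2, -7, 4, 22, 16, 38]
Partition 2: pivot=-7 at index 1 -> [-7, -7, 2, 4, 22, 16, 38]
Partition 3: pivot=38 at index 6 -> [-7, -7, 2, 4, 22, 16, 38]
Partition 4: pivot=16 at index 4 -> [-7, -7, 2, 4, 16, 22, 38]


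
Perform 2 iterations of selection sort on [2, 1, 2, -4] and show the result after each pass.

Pass 1: Select minimum -4 at index 3, swap -> [-4, 1, 2, 2]
Pass 2: Select minimum 1 at index 1, swap -> [-4, 1, 2, 2]


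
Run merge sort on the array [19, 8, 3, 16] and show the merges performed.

Divide and conquer:
  Merge [19] + [8] -> [8, 19]
  Merge [3] + [16] -> [3, 16]
  Merge [8, 19] + [3, 16] -> [3, 8, 16, 19]


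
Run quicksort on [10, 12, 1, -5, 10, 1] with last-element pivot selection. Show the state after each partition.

Partition 1: pivot=1 at index 2 -> [1, -5, 1, 12, 10, 10]
Partition 2: pivot=-5 at index 0 -> [-5, 1, 1, 12, 10, 10]
Partition 3: pivot=10 at index 4 -> [-5, 1, 1, 10, 10, 12]


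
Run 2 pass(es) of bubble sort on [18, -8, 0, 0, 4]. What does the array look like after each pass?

After pass 1: [-8, 0, 0, 4, 18] (4 swaps)
After pass 2: [-8, 0, 0, 4, 18] (0 swaps)
Total swaps: 4


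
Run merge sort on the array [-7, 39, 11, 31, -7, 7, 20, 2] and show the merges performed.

Divide and conquer:
  Merge [-7] + [39] -> [-7, 39]
  Merge [11] + [31] -> [11, 31]
  Merge [-7, 39] + [11, 31] -> [-7, 11, 31, 39]
  Merge [-7] + [7] -> [-7, 7]
  Merge [20] + [2] -> [2, 20]
  Merge [-7, 7] + [2, 20] -> [-7, 2, 7, 20]
  Merge [-7, 11, 31, 39] + [-7, 2, 7, 20] -> [-7, -7, 2, 7, 11, 20, 31, 39]


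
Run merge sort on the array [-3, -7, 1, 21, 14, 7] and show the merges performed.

Divide and conquer:
  Merge [-7] + [1] -> [-7, 1]
  Merge [-3] + [-7, 1] -> [-7, -3, 1]
  Merge [14] + [7] -> [7, 14]
  Merge [21] + [7, 14] -> [7, 14, 21]
  Merge [-7, -3, 1] + [7, 14, 21] -> [-7, -3, 1, 7, 14, 21]


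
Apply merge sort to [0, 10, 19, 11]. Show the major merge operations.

Divide and conquer:
  Merge [0] + [10] -> [0, 10]
  Merge [19] + [11] -> [11, 19]
  Merge [0, 10] + [11, 19] -> [0, 10, 11, 19]


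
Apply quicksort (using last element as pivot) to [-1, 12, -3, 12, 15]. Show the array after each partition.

Partition 1: pivot=15 at index 4 -> [-1, 12, -3, 12, 15]
Partition 2: pivot=12 at index 3 -> [-1, 12, -3, 12, 15]
Partition 3: pivot=-3 at index 0 -> [-3, 12, -1, 12, 15]
Partition 4: pivot=-1 at index 1 -> [-3, -1, 12, 12, 15]


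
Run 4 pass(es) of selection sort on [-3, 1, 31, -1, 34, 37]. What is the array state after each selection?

Pass 1: Select minimum -3 at index 0, swap -> [-3, 1, 31, -1, 34, 37]
Pass 2: Select minimum -1 at index 3, swap -> [-3, -1, 31, 1, 34, 37]
Pass 3: Select minimum 1 at index 3, swap -> [-3, -1, 1, 31, 34, 37]
Pass 4: Select minimum 31 at index 3, swap -> [-3, -1, 1, 31, 34, 37]


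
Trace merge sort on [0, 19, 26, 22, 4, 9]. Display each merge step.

Divide and conquer:
  Merge [19] + [26] -> [19, 26]
  Merge [0] + [19, 26] -> [0, 19, 26]
  Merge [4] + [9] -> [4, 9]
  Merge [22] + [4, 9] -> [4, 9, 22]
  Merge [0, 19, 26] + [4, 9, 22] -> [0, 4, 9, 19, 22, 26]


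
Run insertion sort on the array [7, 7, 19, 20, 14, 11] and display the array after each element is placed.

First element 7 is already 'sorted'
Insert 7: shifted 0 elements -> [7, 7, 19, 20, 14, 11]
Insert 19: shifted 0 elements -> [7, 7, 19, 20, 14, 11]
Insert 20: shifted 0 elements -> [7, 7, 19, 20, 14, 11]
Insert 14: shifted 2 elements -> [7, 7, 14, 19, 20, 11]
Insert 11: shifted 3 elements -> [7, 7, 11, 14, 19, 20]


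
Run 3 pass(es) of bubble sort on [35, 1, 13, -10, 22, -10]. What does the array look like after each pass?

After pass 1: [1, 13, -10, 22, -10, 35] (5 swaps)
After pass 2: [1, -10, 13, -10, 22, 35] (2 swaps)
After pass 3: [-10, 1, -10, 13, 22, 35] (2 swaps)
Total swaps: 9


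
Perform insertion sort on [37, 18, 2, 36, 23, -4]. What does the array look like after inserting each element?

First element 37 is already 'sorted'
Insert 18: shifted 1 elements -> [18, 37, 2, 36, 23, -4]
Insert 2: shifted 2 elements -> [2, 18, 37, 36, 23, -4]
Insert 36: shifted 1 elements -> [2, 18, 36, 37, 23, -4]
Insert 23: shifted 2 elements -> [2, 18, 23, 36, 37, -4]
Insert -4: shifted 5 elements -> [-4, 2, 18, 23, 36, 37]


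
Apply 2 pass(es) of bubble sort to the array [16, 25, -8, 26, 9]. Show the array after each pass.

After pass 1: [16, -8, 25, 9, 26] (2 swaps)
After pass 2: [-8, 16, 9, 25, 26] (2 swaps)
Total swaps: 4


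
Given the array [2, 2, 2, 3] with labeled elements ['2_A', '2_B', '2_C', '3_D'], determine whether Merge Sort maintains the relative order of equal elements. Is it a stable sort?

Trace Merge Sort on the labeled array (the key is the number; the letter only tracks identity):
  Merge [2_A] + [2_B] -> [2_A, 2_B]
  Merge [2_C] + [3_D] -> [2_C, 3_D]
  Merge [2_A, 2_B] + [2_C, 3_D] -> [2_A, 2_B, 2_C, 3_D]
Final order: [2_A, 2_B, 2_C, 3_D]
Equal keys:
  value 2: originally 2_A, 2_B, 2_C; after sorting 2_A, 2_B, 2_C -> order preserved
All equal keys kept their original relative order. Merge Sort is stable: when the heads of the two halves are equal the merge takes from the left half first.
Answer: Stable


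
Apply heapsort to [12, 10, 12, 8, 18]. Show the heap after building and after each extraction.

Build heap: [18, 12, 12, 8, 10]
Extract 18: [12, 10, 12, 8, 18]
Extract 12: [12, 10, 8, 12, 18]
Extract 12: [10, 8, 12, 12, 18]
Extract 10: [8, 10, 12, 12, 18]


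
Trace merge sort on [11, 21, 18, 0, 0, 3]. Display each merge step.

Divide and conquer:
  Merge [21] + [18] -> [18, 21]
  Merge [11] + [18, 21] -> [11, 18, 21]
  Merge [0] + [3] -> [0, 3]
  Merge [0] + [0, 3] -> [0, 0, 3]
  Merge [11, 18, 21] + [0, 0, 3] -> [0, 0, 3, 11, 18, 21]


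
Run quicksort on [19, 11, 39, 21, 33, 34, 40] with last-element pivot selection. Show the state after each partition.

Partition 1: pivot=40 at index 6 -> [19, 11, 39, 21, 33, 34, 40]
Partition 2: pivot=34 at index 4 -> [19, 11, 21, 33, 34, 39, 40]
Partition 3: pivot=33 at index 3 -> [19, 11, 21, 33, 34, 39, 40]
Partition 4: pivot=21 at index 2 -> [19, 11, 21, 33, 34, 39, 40]
Partition 5: pivot=11 at index 0 -> [11, 19, 21, 33, 34, 39, 40]


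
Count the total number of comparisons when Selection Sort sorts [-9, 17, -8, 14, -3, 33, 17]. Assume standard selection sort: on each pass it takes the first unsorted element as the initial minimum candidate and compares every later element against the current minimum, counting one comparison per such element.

Pass 1: scan indices 1..6 for the minimum = 6 comparison(s); min is -9, place at index 0 -> [-9, 17, -8, 14, -3, 33, 17]
Pass 2: scan indices 2..6 for the minimum = 5 comparison(s); min is -8, place at index 1 -> [-9, -8, 17, 14, -3, 33, 17]
Pass 3: scan indices 3..6 for the minimum = 4 comparison(s); min is -3, place at index 2 -> [-9, -8, -3, 14, 17, 33, 17]
Pass 4: scan indices 4..6 for the minimum = 3 comparison(s); min is 14, place at index 3 -> [-9, -8, -3, 14, 17, 33, 17]
Pass 5: scan indices 5..6 for the minimum = 2 comparison(s); min is 17, place at index 4 -> [-9, -8, -3, 14, 17, 33, 17]
Pass 6: scan indices 6..6 for the minimum = 1 comparison(s); min is 17, place at index 5 -> [-9, -8, -3, 14, 17, 17, 33]
Selection sort always scans the whole unsorted suffix, so the count is (n-1) + (n-2) + ... + 1 = n(n-1)/2 = 7*6/2 = 21 regardless of the input order.
Total comparisons: 6 + 5 + 4 + 3 + 2 + 1 = 21


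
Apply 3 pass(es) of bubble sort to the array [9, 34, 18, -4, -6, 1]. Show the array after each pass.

After pass 1: [9, 18, -4, -6, 1, 34] (4 swaps)
After pass 2: [9, -4, -6, 1, 18, 34] (3 swaps)
After pass 3: [-4, -6, 1, 9, 18, 34] (3 swaps)
Total swaps: 10


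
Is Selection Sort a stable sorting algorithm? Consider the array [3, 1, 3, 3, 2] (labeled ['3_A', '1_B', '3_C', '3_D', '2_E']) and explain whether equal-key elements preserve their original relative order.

Trace Selection Sort on the labeled array (the key is the number; the letter only tracks identity):
  Pass 1: minimum of unsorted part is 1_B at index 1; swap it with 3_A at index 0 -> [1_B, 3_A, 3_C, 3_D, 2_E]
  Pass 2: minimum of unsorted part is 2_E at index 4; swap it with 3_A at index 1 -> [1_B, 2_E, 3_C, 3_D, 3_A]
  Pass 3: minimum 3_C is already at index 2; no swap -> [1_B, 2_E, 3_C, 3_D, 3_A]
  Pass 4: minimum 3_D is already at index 3; no swap -> [1_B, 2_E, 3_C, 3_D, 3_A]
Final order: [1_B, 2_E, 3_C, 3_D, 3_A]
Equal keys:
  value 3: originally 3_A, 3_C, 3_D; after sorting 3_C, 3_D, 3_A -> order changed
Equal keys were reordered, so Selection Sort is not stable: the long-range swap that moves the minimum into place can carry an element past an equal key. (One such input is enough; an unstable sort may happen to preserve order on other inputs, but it gives no guarantee.)
Answer: Not stable


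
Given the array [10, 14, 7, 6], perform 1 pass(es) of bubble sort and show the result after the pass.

After pass 1: [10, 7, 6, 14] (2 swaps)
Total swaps: 2


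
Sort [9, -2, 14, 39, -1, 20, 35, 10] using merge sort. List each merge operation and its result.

Divide and conquer:
  Merge [9] + [-2] -> [-2, 9]
  Merge [14] + [39] -> [14, 39]
  Merge [-2, 9] + [14, 39] -> [-2, 9, 14, 39]
  Merge [-1] + [20] -> [-1, 20]
  Merge [35] + [10] -> [10, 35]
  Merge [-1, 20] + [10, 35] -> [-1, 10, 20, 35]
  Merge [-2, 9, 14, 39] + [-1, 10, 20, 35] -> [-2, -1, 9, 10, 14, 20, 35, 39]


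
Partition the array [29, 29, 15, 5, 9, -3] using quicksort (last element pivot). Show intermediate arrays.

Partition 1: pivot=-3 at index 0 -> [-3, 29, 15, 5, 9, 29]
Partition 2: pivot=29 at index 5 -> [-3, 29, 15, 5, 9, 29]
Partition 3: pivot=9 at index 2 -> [-3, 5, 9, 29, 15, 29]
Partition 4: pivot=15 at index 3 -> [-3, 5, 9, 15, 29, 29]


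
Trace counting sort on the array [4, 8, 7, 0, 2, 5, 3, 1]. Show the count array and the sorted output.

Count array: [1, 1, 1, 1, 1, 1, 0, 1, 1]
(count[i] = number of elements equal to i)
Cumulative count: [1, 2, 3, 4, 5, 6, 6, 7, 8]
Sorted: [0, 1, 2, 3, 4, 5, 7, 8]


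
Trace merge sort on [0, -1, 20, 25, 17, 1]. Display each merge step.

Divide and conquer:
  Merge [-1] + [20] -> [-1, 20]
  Merge [0] + [-1, 20] -> [-1, 0, 20]
  Merge [17] + [1] -> [1, 17]
  Merge [25] + [1, 17] -> [1, 17, 25]
  Merge [-1, 0, 20] + [1, 17, 25] -> [-1, 0, 1, 17, 20, 25]


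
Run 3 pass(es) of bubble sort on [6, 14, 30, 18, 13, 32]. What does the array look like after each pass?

After pass 1: [6, 14, 18, 13, 30, 32] (2 swaps)
After pass 2: [6, 14, 13, 18, 30, 32] (1 swaps)
After pass 3: [6, 13, 14, 18, 30, 32] (1 swaps)
Total swaps: 4


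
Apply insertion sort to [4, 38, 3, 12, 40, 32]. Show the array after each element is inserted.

First element 4 is already 'sorted'
Insert 38: shifted 0 elements -> [4, 38, 3, 12, 40, 32]
Insert 3: shifted 2 elements -> [3, 4, 38, 12, 40, 32]
Insert 12: shifted 1 elements -> [3, 4, 12, 38, 40, 32]
Insert 40: shifted 0 elements -> [3, 4, 12, 38, 40, 32]
Insert 32: shifted 2 elements -> [3, 4, 12, 32, 38, 40]


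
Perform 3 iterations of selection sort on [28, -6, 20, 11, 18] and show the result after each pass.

Pass 1: Select minimum -6 at index 1, swap -> [-6, 28, 20, 11, 18]
Pass 2: Select minimum 11 at index 3, swap -> [-6, 11, 20, 28, 18]
Pass 3: Select minimum 18 at index 4, swap -> [-6, 11, 18, 28, 20]


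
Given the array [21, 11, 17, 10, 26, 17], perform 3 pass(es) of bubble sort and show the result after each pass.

After pass 1: [11, 17, 10, 21, 17, 26] (4 swaps)
After pass 2: [11, 10, 17, 17, 21, 26] (2 swaps)
After pass 3: [10, 11, 17, 17, 21, 26] (1 swaps)
Total swaps: 7


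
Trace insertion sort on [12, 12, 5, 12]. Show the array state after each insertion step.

First element 12 is already 'sorted'
Insert 12: shifted 0 elements -> [12, 12, 5, 12]
Insert 5: shifted 2 elements -> [5, 12, 12, 12]
Insert 12: shifted 0 elements -> [5, 12, 12, 12]


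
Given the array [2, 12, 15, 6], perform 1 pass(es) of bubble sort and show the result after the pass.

After pass 1: [2, 12, 6, 15] (1 swaps)
Total swaps: 1


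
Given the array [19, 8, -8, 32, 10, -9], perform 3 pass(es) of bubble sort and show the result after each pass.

After pass 1: [8, -8, 19, 10, -9, 32] (4 swaps)
After pass 2: [-8, 8, 10, -9, 19, 32] (3 swaps)
After pass 3: [-8, 8, -9, 10, 19, 32] (1 swaps)
Total swaps: 8


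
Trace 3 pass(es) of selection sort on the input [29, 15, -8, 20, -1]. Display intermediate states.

Pass 1: Select minimum -8 at index 2, swap -> [-8, 15, 29, 20, -1]
Pass 2: Select minimum -1 at index 4, swap -> [-8, -1, 29, 20, 15]
Pass 3: Select minimum 15 at index 4, swap -> [-8, -1, 15, 20, 29]


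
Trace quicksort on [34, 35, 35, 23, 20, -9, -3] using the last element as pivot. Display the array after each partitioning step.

Partition 1: pivot=-3 at index 1 -> [-9, -3, 35, 23, 20, 34, 35]
Partition 2: pivot=35 at index 6 -> [-9, -3, 35, 23, 20, 34, 35]
Partition 3: pivot=34 at index 4 -> [-9, -3, 23, 20, 34, 35, 35]
Partition 4: pivot=20 at index 2 -> [-9, -3, 20, 23, 34, 35, 35]


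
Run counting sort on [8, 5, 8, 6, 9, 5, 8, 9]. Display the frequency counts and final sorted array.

Count array: [0, 0, 0, 0, 0, 2, 1, 0, 3, 2]
(count[i] = number of elements equal to i)
Cumulative count: [0, 0, 0, 0, 0, 2, 3, 3, 6, 8]
Sorted: [5, 5, 6, 8, 8, 8, 9, 9]


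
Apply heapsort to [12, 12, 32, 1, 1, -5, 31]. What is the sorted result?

Build heap: [32, 12, 31, 1, 1, -5, 12]
Extract 32: [31, 12, 12, 1, 1, -5, 32]
Extract 31: [12, 1, 12, -5, 1, 31, 32]
Extract 12: [12, 1, 1, -5, 12, 31, 32]
Extract 12: [1, -5, 1, 12, 12, 31, 32]
Extract 1: [1, -5, 1, 12, 12, 31, 32]
Extract 1: [-5, 1, 1, 12, 12, 31, 32]


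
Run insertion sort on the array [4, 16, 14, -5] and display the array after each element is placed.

First element 4 is already 'sorted'
Insert 16: shifted 0 elements -> [4, 16, 14, -5]
Insert 14: shifted 1 elements -> [4, 14, 16, -5]
Insert -5: shifted 3 elements -> [-5, 4, 14, 16]


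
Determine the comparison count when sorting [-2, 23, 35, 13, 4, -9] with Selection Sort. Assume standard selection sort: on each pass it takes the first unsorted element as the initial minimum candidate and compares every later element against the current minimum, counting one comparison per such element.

Pass 1: scan indices 1..5 for the minimum = 5 comparison(s); min is -9, place at index 0 -> [-9, 23, 35, 13, 4, -2]
Pass 2: scan indices 2..5 for the minimum = 4 comparison(s); min is -2, place at index 1 -> [-9, -2, 35, 13, 4, 23]
Pass 3: scan indices 3..5 for the minimum = 3 comparison(s); min is 4, place at index 2 -> [-9, -2, 4, 13, 35, 23]
Pass 4: scan indices 4..5 for the minimum = 2 comparison(s); min is 13, place at index 3 -> [-9, -2, 4, 13, 35, 23]
Pass 5: scan indices 5..5 for the minimum = 1 comparison(s); min is 23, place at index 4 -> [-9, -2, 4, 13, 23, 35]
Selection sort always scans the whole unsorted suffix, so the count is (n-1) + (n-2) + ... + 1 = n(n-1)/2 = 6*5/2 = 15 regardless of the input order.
Total comparisons: 5 + 4 + 3 + 2 + 1 = 15


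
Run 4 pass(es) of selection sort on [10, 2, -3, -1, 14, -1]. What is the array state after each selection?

Pass 1: Select minimum -3 at index 2, swap -> [-3, 2, 10, -1, 14, -1]
Pass 2: Select minimum -1 at index 3, swap -> [-3, -1, 10, 2, 14, -1]
Pass 3: Select minimum -1 at index 5, swap -> [-3, -1, -1, 2, 14, 10]
Pass 4: Select minimum 2 at index 3, swap -> [-3, -1, -1, 2, 14, 10]


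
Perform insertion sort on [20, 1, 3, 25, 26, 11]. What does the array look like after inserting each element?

First element 20 is already 'sorted'
Insert 1: shifted 1 elements -> [1, 20, 3, 25, 26, 11]
Insert 3: shifted 1 elements -> [1, 3, 20, 25, 26, 11]
Insert 25: shifted 0 elements -> [1, 3, 20, 25, 26, 11]
Insert 26: shifted 0 elements -> [1, 3, 20, 25, 26, 11]
Insert 11: shifted 3 elements -> [1, 3, 11, 20, 25, 26]


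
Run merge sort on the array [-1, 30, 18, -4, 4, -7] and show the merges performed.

Divide and conquer:
  Merge [30] + [18] -> [18, 30]
  Merge [-1] + [18, 30] -> [-1, 18, 30]
  Merge [4] + [-7] -> [-7, 4]
  Merge [-4] + [-7, 4] -> [-7, -4, 4]
  Merge [-1, 18, 30] + [-7, -4, 4] -> [-7, -4, -1, 4, 18, 30]


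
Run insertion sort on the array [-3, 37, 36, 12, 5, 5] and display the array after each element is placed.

First element -3 is already 'sorted'
Insert 37: shifted 0 elements -> [-3, 37, 36, 12, 5, 5]
Insert 36: shifted 1 elements -> [-3, 36, 37, 12, 5, 5]
Insert 12: shifted 2 elements -> [-3, 12, 36, 37, 5, 5]
Insert 5: shifted 3 elements -> [-3, 5, 12, 36, 37, 5]
Insert 5: shifted 3 elements -> [-3, 5, 5, 12, 36, 37]


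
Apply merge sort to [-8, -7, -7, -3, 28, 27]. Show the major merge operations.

Divide and conquer:
  Merge [-7] + [-7] -> [-7, -7]
  Merge [-8] + [-7, -7] -> [-8, -7, -7]
  Merge [28] + [27] -> [27, 28]
  Merge [-3] + [27, 28] -> [-3, 27, 28]
  Merge [-8, -7, -7] + [-3, 27, 28] -> [-8, -7, -7, -3, 27, 28]


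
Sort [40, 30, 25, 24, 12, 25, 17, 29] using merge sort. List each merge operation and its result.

Divide and conquer:
  Merge [40] + [30] -> [30, 40]
  Merge [25] + [24] -> [24, 25]
  Merge [30, 40] + [24, 25] -> [24, 25, 30, 40]
  Merge [12] + [25] -> [12, 25]
  Merge [17] + [29] -> [17, 29]
  Merge [12, 25] + [17, 29] -> [12, 17, 25, 29]
  Merge [24, 25, 30, 40] + [12, 17, 25, 29] -> [12, 17, 24, 25, 25, 29, 30, 40]


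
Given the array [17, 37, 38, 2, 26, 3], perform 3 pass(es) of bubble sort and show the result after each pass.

After pass 1: [17, 37, 2, 26, 3, 38] (3 swaps)
After pass 2: [17, 2, 26, 3, 37, 38] (3 swaps)
After pass 3: [2, 17, 3, 26, 37, 38] (2 swaps)
Total swaps: 8


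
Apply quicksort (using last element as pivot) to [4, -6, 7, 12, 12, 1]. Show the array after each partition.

Partition 1: pivot=1 at index 1 -> [-6, 1, 7, 12, 12, 4]
Partition 2: pivot=4 at index 2 -> [-6, 1, 4, 12, 12, 7]
Partition 3: pivot=7 at index 3 -> [-6, 1, 4, 7, 12, 12]
Partition 4: pivot=12 at index 5 -> [-6, 1, 4, 7, 12, 12]


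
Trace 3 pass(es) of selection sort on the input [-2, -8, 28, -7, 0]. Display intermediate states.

Pass 1: Select minimum -8 at index 1, swap -> [-8, -2, 28, -7, 0]
Pass 2: Select minimum -7 at index 3, swap -> [-8, -7, 28, -2, 0]
Pass 3: Select minimum -2 at index 3, swap -> [-8, -7, -2, 28, 0]


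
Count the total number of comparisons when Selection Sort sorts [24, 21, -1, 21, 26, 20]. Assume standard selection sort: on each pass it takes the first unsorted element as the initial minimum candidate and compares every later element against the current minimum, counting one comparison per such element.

Pass 1: scan indices 1..5 for the minimum = 5 comparison(s); min is -1, place at index 0 -> [-1, 21, 24, 21, 26, 20]
Pass 2: scan indices 2..5 for the minimum = 4 comparison(s); min is 20, place at index 1 -> [-1, 20, 24, 21, 26, 21]
Pass 3: scan indices 3..5 for the minimum = 3 comparison(s); min is 21, place at index 2 -> [-1, 20, 21, 24, 26, 21]
Pass 4: scan indices 4..5 for the minimum = 2 comparison(s); min is 21, place at index 3 -> [-1, 20, 21, 21, 26, 24]
Pass 5: scan indices 5..5 for the minimum = 1 comparison(s); min is 24, place at index 4 -> [-1, 20, 21, 21, 24, 26]
Selection sort always scans the whole unsorted suffix, so the count is (n-1) + (n-2) + ... + 1 = n(n-1)/2 = 6*5/2 = 15 regardless of the input order.
Total comparisons: 5 + 4 + 3 + 2 + 1 = 15


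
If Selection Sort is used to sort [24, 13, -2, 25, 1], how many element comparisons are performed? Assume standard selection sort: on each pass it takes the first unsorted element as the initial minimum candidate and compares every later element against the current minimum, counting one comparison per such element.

Pass 1: scan indices 1..4 for the minimum = 4 comparison(s); min is -2, place at index 0 -> [-2, 13, 24, 25, 1]
Pass 2: scan indices 2..4 for the minimum = 3 comparison(s); min is 1, place at index 1 -> [-2, 1, 24, 25, 13]
Pass 3: scan indices 3..4 for the minimum = 2 comparison(s); min is 13, place at index 2 -> [-2, 1, 13, 25, 24]
Pass 4: scan indices 4..4 for the minimum = 1 comparison(s); min is 24, place at index 3 -> [-2, 1, 13, 24, 25]
Selection sort always scans the whole unsorted suffix, so the count is (n-1) + (n-2) + ... + 1 = n(n-1)/2 = 5*4/2 = 10 regardless of the input order.
Total comparisons: 4 + 3 + 2 + 1 = 10


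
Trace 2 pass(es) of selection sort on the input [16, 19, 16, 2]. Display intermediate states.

Pass 1: Select minimum 2 at index 3, swap -> [2, 19, 16, 16]
Pass 2: Select minimum 16 at index 2, swap -> [2, 16, 19, 16]


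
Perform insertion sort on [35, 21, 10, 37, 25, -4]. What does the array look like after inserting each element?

First element 35 is already 'sorted'
Insert 21: shifted 1 elements -> [21, 35, 10, 37, 25, -4]
Insert 10: shifted 2 elements -> [10, 21, 35, 37, 25, -4]
Insert 37: shifted 0 elements -> [10, 21, 35, 37, 25, -4]
Insert 25: shifted 2 elements -> [10, 21, 25, 35, 37, -4]
Insert -4: shifted 5 elements -> [-4, 10, 21, 25, 35, 37]


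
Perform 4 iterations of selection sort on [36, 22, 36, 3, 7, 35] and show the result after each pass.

Pass 1: Select minimum 3 at index 3, swap -> [3, 22, 36, 36, 7, 35]
Pass 2: Select minimum 7 at index 4, swap -> [3, 7, 36, 36, 22, 35]
Pass 3: Select minimum 22 at index 4, swap -> [3, 7, 22, 36, 36, 35]
Pass 4: Select minimum 35 at index 5, swap -> [3, 7, 22, 35, 36, 36]
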